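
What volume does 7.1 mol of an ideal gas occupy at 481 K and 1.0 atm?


PV = nRT  (R = 0.08206 L·atm/(mol·K))
V = nRT/P = 7.1×0.08206×481/1.0
= 280.243 L

280.243 L


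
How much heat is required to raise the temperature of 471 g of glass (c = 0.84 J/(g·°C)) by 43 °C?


q = mcΔT = 471 × 0.84 × 43
= 17012.52 J

17012.52 J


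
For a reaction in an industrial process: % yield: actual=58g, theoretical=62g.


% yield = actual/theoretical × 100
= 58/62 × 100
= 93.55%

93.55%


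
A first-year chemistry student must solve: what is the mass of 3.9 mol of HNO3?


M(HNO3) = 63.02 g/mol
mass = n × M = 3.9 × 63.02 = 245.78 g

245.78 g


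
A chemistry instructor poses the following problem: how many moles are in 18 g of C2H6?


M(C2H6) = 30.07 g/mol
n = mass/M = 18/30.07 = 0.5986 mol

0.5986 mol


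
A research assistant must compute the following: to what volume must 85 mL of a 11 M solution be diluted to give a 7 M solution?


C1V1 = C2V2
11 × 85 = 7 × V2
V2 = 935/7 = 133.57 mL

133.57 mL


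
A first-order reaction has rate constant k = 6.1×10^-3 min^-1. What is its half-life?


t½ = ln2/k = 0.693147/(6.1×10^-3 min^-1)
= 113.6 min

113.6 min


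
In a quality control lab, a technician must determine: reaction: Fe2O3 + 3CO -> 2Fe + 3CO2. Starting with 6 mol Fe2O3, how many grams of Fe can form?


Mole ratio Fe:Fe2O3 = 2:1
n(Fe) = 6 × 2/1 = 12.000 mol
mass = 12.000 × 55.85 = 670.2 g

670.2 g


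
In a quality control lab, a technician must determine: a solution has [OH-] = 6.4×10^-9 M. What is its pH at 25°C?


pOH = -log10([OH-]) = -log10(6.4×10^-9)
= 9 - log10(6.4) = 8.19
pH = 14 - pOH = 14 - 8.19 = 5.81

5.81


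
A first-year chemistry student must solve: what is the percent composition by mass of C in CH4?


M(CH4) = 1×12.01 + 4×1.008 = 16.042 g/mol
Mass of C = 1 × 12.01 = 12.01 g/mol
% C = 12.01/16.042 × 100 = 74.87%

74.87%


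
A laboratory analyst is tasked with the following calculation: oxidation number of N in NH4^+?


x + 4(+1) = +1, so x = -3
Oxidation number: -3

-3


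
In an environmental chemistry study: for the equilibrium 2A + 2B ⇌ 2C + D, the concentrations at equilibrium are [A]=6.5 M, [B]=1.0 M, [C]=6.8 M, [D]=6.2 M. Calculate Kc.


Kc = [C]^2[D]/([A]^2[B]^2)
= (6.8^2 × 6.2^1)/(6.5^2 × 1.0^2)
= 286.688/42.25
= 6.786

6.786


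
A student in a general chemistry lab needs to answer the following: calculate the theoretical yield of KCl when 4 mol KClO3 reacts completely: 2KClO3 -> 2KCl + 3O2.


Mole ratio KCl:KClO3 = 2:2
n(KCl) = 4 × 2/2 = 4.000 mol
mass = 4.000 × 74.55 = 298.2 g

298.2 g


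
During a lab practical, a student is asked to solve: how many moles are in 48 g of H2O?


M(H2O) = 18.02 g/mol
n = mass/M = 48/18.02 = 2.6637 mol

2.6637 mol


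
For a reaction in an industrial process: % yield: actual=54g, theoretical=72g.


% yield = actual/theoretical × 100
= 54/72 × 100
= 75.0%

75.0%


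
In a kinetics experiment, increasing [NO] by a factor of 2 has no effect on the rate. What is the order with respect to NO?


rate ∝ [NO]^n
rate ∝ [NO]^0
Order in NO: 0

0


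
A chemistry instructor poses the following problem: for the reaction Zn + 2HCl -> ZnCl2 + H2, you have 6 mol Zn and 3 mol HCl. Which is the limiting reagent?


Mole ratio available / coefficient:
  Zn: 6/1 = 6.000
  HCl: 3/2 = 1.500
Smaller ratio is limiting.

HCl


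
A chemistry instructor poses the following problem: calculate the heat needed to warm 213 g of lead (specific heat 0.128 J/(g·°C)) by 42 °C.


q = mcΔT = 213 × 0.128 × 42
= 1145.09 J

1145.09 J


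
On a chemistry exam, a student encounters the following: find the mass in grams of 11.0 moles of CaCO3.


M(CaCO3) = 100.09 g/mol
mass = n × M = 11.0 × 100.09 = 1100.99 g

1100.99 g


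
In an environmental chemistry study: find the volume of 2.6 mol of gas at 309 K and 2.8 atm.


PV = nRT  (R = 0.08206 L·atm/(mol·K))
V = nRT/P = 2.6×0.08206×309/2.8
= 23.545 L

23.545 L


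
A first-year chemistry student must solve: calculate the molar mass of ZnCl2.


M(ZnCl2) = 1×65.38 + 2×35.45
= 65.38 + 70.9
= 136.28 g/mol

136.28 g/mol


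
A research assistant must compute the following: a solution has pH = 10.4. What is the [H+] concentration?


[H+] = 10^(-pH) = 10^(-10.4)
= 3.98×10^-11 M

3.98×10^-11 M


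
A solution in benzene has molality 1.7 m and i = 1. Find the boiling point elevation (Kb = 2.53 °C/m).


ΔTb = Kb × m × i
= 2.53 × 1.7 × 1
= 4.301 °C

4.301 °C


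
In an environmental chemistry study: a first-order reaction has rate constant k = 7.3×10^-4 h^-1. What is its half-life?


t½ = ln2/k = 0.693147/(7.3×10^-4 h^-1)
= 949.5 h

949.5 h


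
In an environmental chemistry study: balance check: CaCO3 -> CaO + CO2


Equation: CaCO3 -> CaO + CO2
Check atoms: C: 1=1, Ca: 1=1, O: 3=3
Balanced

Yes, balanced


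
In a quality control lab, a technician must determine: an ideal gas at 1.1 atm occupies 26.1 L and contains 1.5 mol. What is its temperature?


PV = nRT  (R = 0.08206 L·atm/(mol·K))
T = PV/(nR) = 1.1×26.1/(1.5×0.08206)
= 28.71/0.123090
= 233.24 K

233.24 K


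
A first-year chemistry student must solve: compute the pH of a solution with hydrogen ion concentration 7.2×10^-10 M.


pH = -log10([H+]) = -log10(7.2×10^-10)
= 10 - log10(7.2)
= 10 - 0.86
= 9.14

9.14


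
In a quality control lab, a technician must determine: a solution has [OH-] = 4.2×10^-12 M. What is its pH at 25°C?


pOH = -log10([OH-]) = -log10(4.2×10^-12)
= 12 - log10(4.2) = 11.38
pH = 14 - pOH = 14 - 11.38 = 2.62

2.62


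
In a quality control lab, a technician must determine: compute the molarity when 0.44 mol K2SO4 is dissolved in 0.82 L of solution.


M = n/V = 0.44/0.82 = 0.537 mol/L

0.537 M


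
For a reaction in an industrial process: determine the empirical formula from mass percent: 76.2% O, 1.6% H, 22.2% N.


Assume 100 g sample. Moles of each element:
  O: 76.2/16.0 = 4.763 mol
  H: 1.6/1.008 = 1.587 mol
  N: 22.2/14.01 = 1.585 mol
Divide by smallest (1.585):
  O: 4.763/1.585 = 3.01
  H: 1.587/1.585 = 1.0
  N: 1.585/1.585 = 1.0
Empirical formula: HNO3

HNO3


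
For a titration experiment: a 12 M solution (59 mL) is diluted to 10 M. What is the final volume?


C1V1 = C2V2
12 × 59 = 10 × V2
V2 = 708/10 = 70.8 mL

70.8 mL


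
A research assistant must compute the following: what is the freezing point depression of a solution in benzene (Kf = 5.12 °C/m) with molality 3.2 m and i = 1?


ΔTf = Kf × m × i
= 5.12 × 3.2 × 1
= 16.384 °C

16.384 °C


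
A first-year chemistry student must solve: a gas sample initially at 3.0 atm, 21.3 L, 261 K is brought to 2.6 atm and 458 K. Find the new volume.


P1V1/T1 = P2V2/T2
V2 = P1V1T2/(T1P2)
= 3.0×21.3×458/(261×2.6)
= 43.127 L

43.127 L


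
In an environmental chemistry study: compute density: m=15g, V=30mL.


ρ = mass/volume
= 15/30
= 0.5 g/mL

0.5 g/mL


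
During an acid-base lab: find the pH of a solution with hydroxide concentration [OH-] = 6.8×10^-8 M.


pOH = -log10([OH-]) = -log10(6.8×10^-8)
= 8 - log10(6.8) = 7.17
pH = 14 - pOH = 14 - 7.17 = 6.83

6.83


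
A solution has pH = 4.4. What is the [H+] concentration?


[H+] = 10^(-pH) = 10^(-4.4)
= 3.98×10^-5 M

3.98×10^-5 M


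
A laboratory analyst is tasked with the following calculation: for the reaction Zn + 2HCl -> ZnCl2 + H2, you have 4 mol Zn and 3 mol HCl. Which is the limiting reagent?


Mole ratio available / coefficient:
  Zn: 4/1 = 4.000
  HCl: 3/2 = 1.500
Smaller ratio is limiting.

HCl


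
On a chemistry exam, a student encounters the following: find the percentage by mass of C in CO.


M(CO) = 1×12.01 + 1×16.0 = 28.01 g/mol
Mass of C = 1 × 12.01 = 12.01 g/mol
% C = 12.01/28.01 × 100 = 42.88%

42.88%


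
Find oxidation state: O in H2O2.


Peroxide: O is -1
Oxidation number: -1

-1


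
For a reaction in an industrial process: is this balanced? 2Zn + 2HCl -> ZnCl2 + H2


Equation: 2Zn + 2HCl -> ZnCl2 + H2
Check atoms: Cl: 2=2, H: 2=2, Zn: 2≠1
Not balanced

No, not balanced


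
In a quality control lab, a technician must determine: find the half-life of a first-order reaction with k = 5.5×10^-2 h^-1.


t½ = ln2/k = 0.693147/(5.5×10^-2 h^-1)
= 12.60 h

12.60 h


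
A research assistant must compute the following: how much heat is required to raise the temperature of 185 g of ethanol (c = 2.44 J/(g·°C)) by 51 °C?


q = mcΔT = 185 × 2.44 × 51
= 23021.40 J

23021.40 J


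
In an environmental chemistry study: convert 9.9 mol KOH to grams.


M(KOH) = 56.11 g/mol
mass = n × M = 9.9 × 56.11 = 555.49 g

555.49 g


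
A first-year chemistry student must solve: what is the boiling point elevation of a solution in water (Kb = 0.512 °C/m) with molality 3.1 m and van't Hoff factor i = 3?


ΔTb = Kb × m × i
= 0.512 × 3.1 × 3
= 4.7616 °C

4.7616 °C


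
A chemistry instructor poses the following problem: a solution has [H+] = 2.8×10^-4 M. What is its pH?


pH = -log10([H+]) = -log10(2.8×10^-4)
= 4 - log10(2.8)
= 4 - 0.45
= 3.55

3.55


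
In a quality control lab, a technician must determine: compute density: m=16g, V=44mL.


ρ = mass/volume
= 16/44
= 0.364 g/mL

0.364 g/mL


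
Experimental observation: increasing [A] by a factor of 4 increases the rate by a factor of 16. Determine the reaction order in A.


rate ∝ [A]^n
4^n = 16 → n = 2
Order in A: 2

2


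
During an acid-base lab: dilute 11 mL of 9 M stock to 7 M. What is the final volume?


C1V1 = C2V2
9 × 11 = 7 × V2
V2 = 99/7 = 14.14 mL

14.14 mL


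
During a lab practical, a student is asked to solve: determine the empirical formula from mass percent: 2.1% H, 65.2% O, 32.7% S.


Assume 100 g sample. Moles of each element:
  H: 2.1/1.008 = 2.083 mol
  O: 65.2/16.0 = 4.075 mol
  S: 32.7/32.07 = 1.02 mol
Divide by smallest (1.02):
  H: 2.083/1.02 = 2.04
  O: 4.075/1.02 = 4.0
  S: 1.02/1.02 = 1.0
Empirical formula: H2SO4

H2SO4


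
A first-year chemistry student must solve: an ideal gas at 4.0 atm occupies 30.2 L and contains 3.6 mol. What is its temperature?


PV = nRT  (R = 0.08206 L·atm/(mol·K))
T = PV/(nR) = 4.0×30.2/(3.6×0.08206)
= 120.80/0.295416
= 408.91 K

408.91 K


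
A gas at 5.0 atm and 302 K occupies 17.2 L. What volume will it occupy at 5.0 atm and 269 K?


P1V1/T1 = P2V2/T2
V2 = P1V1T2/(T1P2)
= 5.0×17.2×269/(302×5.0)
= 15.321 L

15.321 L


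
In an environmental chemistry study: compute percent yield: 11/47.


% yield = actual/theoretical × 100
= 11/47 × 100
= 23.4%

23.4%


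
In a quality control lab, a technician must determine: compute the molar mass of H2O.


M(H2O) = 2×1.008 + 1×16.0
= 2.02 + 16.0
= 18.02 g/mol

18.02 g/mol


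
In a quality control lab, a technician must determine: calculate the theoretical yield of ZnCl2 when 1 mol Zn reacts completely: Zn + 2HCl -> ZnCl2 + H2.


Mole ratio ZnCl2:Zn = 1:1
n(ZnCl2) = 1 × 1/1 = 1.000 mol
mass = 1.000 × 136.28 = 136.28 g

136.28 g


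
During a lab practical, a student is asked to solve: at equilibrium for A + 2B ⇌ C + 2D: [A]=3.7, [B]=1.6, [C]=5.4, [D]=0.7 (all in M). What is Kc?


Kc = [C][D]^2/([A][B]^2)
= (5.4^1 × 0.7^2)/(3.7^1 × 1.6^2)
= 2.646/9.472
= 0.2793

0.2793


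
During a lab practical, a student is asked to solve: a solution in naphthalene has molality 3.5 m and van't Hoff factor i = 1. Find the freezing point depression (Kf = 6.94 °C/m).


ΔTf = Kf × m × i
= 6.94 × 3.5 × 1
= 24.29 °C

24.29 °C


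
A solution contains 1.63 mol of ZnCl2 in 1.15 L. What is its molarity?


M = n/V = 1.63/1.15 = 1.417 mol/L

1.417 M


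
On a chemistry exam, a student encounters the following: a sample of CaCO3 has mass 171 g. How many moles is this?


M(CaCO3) = 100.09 g/mol
n = mass/M = 171/100.09 = 1.7085 mol

1.7085 mol


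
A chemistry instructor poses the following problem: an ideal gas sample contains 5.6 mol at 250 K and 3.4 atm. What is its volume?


PV = nRT  (R = 0.08206 L·atm/(mol·K))
V = nRT/P = 5.6×0.08206×250/3.4
= 33.789 L

33.789 L


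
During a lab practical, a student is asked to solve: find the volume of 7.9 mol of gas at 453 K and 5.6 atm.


PV = nRT  (R = 0.08206 L·atm/(mol·K))
V = nRT/P = 7.9×0.08206×453/5.6
= 52.441 L

52.441 L


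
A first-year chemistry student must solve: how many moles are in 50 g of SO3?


M(SO3) = 80.07 g/mol
n = mass/M = 50/80.07 = 0.6245 mol

0.6245 mol


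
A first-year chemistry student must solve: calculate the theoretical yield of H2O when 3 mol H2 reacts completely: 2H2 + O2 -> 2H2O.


Mole ratio H2O:H2 = 2:2
n(H2O) = 3 × 2/2 = 3.000 mol
mass = 3.000 × 18.02 = 54.06 g

54.06 g


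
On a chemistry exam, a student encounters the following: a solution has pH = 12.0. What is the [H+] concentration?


[H+] = 10^(-pH) = 10^(-12.0)
= 1.0×10^-12 M

1.0×10^-12 M


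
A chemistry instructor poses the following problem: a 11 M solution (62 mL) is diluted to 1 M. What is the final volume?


C1V1 = C2V2
11 × 62 = 1 × V2
V2 = 682/1 = 682.0 mL

682.0 mL


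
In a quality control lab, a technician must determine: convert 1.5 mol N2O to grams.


M(N2O) = 44.02 g/mol
mass = n × M = 1.5 × 44.02 = 66.03 g

66.03 g


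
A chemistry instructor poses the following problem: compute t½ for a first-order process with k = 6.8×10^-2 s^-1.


t½ = ln2/k = 0.693147/(6.8×10^-2 s^-1)
= 10.19 s

10.19 s


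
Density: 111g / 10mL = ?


ρ = mass/volume
= 111/10
= 11.1 g/mL

11.1 g/mL


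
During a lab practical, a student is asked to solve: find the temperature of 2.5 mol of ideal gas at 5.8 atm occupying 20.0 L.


PV = nRT  (R = 0.08206 L·atm/(mol·K))
T = PV/(nR) = 5.8×20.0/(2.5×0.08206)
= 116.00/0.205150
= 565.44 K

565.44 K


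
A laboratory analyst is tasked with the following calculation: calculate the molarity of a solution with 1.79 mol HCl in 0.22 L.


M = n/V = 1.79/0.22 = 8.136 mol/L

8.136 M


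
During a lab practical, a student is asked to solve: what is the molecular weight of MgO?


M(MgO) = 1×24.31 + 1×16.0
= 24.31 + 16.0
= 40.31 g/mol

40.31 g/mol


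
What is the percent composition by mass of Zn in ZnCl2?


M(ZnCl2) = 1×65.38 + 2×35.45 = 136.28 g/mol
Mass of Zn = 1 × 65.38 = 65.38 g/mol
% Zn = 65.38/136.28 × 100 = 47.97%

47.97%


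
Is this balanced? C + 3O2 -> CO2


Equation: C + 3O2 -> CO2
Check atoms: C: 1=1, O: 6≠2
Not balanced

No, not balanced


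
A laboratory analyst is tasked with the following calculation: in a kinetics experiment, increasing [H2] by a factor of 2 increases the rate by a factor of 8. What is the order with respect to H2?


rate ∝ [H2]^n
2^n = 8 → n = 3
Order in H2: 3

3


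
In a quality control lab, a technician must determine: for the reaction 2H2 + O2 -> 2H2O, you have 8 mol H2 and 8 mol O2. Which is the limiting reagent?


Mole ratio available / coefficient:
  H2: 8/2 = 4.000
  O2: 8/1 = 8.000
Smaller ratio is limiting.

H2


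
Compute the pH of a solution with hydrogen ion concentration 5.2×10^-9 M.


pH = -log10([H+]) = -log10(5.2×10^-9)
= 9 - log10(5.2)
= 9 - 0.72
= 8.28

8.28


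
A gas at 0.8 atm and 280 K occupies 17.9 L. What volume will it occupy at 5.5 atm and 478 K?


P1V1/T1 = P2V2/T2
V2 = P1V1T2/(T1P2)
= 0.8×17.9×478/(280×5.5)
= 4.445 L

4.445 L


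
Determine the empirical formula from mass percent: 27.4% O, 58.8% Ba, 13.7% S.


Assume 100 g sample. Moles of each element:
  O: 27.4/16.0 = 1.712 mol
  Ba: 58.8/137.33 = 0.428 mol
  S: 13.7/32.07 = 0.427 mol
Divide by smallest (0.427):
  O: 1.712/0.427 = 4.01
  Ba: 0.428/0.427 = 1.0
  S: 0.427/0.427 = 1.0
Empirical formula: BaSO4

BaSO4


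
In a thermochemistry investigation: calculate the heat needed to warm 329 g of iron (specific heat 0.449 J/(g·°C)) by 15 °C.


q = mcΔT = 329 × 0.449 × 15
= 2215.82 J

2215.82 J


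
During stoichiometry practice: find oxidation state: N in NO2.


x + 2(-2) = 0, so x = +4
Oxidation number: +4

+4


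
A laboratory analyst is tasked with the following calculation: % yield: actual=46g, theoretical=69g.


% yield = actual/theoretical × 100
= 46/69 × 100
= 66.67%

66.67%


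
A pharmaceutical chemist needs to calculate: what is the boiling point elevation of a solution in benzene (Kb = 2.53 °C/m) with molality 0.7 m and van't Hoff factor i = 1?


ΔTb = Kb × m × i
= 2.53 × 0.7 × 1
= 1.771 °C

1.771 °C


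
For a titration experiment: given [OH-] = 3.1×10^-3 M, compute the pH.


pOH = -log10([OH-]) = -log10(3.1×10^-3)
= 3 - log10(3.1) = 2.51
pH = 14 - pOH = 14 - 2.51 = 11.49

11.49


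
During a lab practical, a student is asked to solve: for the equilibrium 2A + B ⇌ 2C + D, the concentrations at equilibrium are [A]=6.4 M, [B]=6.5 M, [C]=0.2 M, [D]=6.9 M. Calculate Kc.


Kc = [C]^2[D]/([A]^2[B])
= (0.2^2 × 6.9^1)/(6.4^2 × 6.5^1)
= 0.276/266.24
= 0.001037

0.001037


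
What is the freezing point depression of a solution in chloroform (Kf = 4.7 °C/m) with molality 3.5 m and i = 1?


ΔTf = Kf × m × i
= 4.7 × 3.5 × 1
= 16.45 °C

16.45 °C


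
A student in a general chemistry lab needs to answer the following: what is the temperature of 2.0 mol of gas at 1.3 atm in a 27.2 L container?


PV = nRT  (R = 0.08206 L·atm/(mol·K))
T = PV/(nR) = 1.3×27.2/(2.0×0.08206)
= 35.36/0.164120
= 215.45 K

215.45 K


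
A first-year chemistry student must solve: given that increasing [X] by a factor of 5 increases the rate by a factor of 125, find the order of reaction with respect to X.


rate ∝ [X]^n
5^n = 125 → n = 3
Order in X: 3

3


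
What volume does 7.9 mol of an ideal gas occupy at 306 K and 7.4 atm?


PV = nRT  (R = 0.08206 L·atm/(mol·K))
V = nRT/P = 7.9×0.08206×306/7.4
= 26.807 L

26.807 L


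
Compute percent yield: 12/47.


% yield = actual/theoretical × 100
= 12/47 × 100
= 25.53%

25.53%


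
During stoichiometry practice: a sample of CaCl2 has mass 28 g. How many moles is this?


M(CaCl2) = 110.98 g/mol
n = mass/M = 28/110.98 = 0.2523 mol

0.2523 mol


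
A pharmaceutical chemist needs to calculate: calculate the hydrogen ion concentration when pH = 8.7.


[H+] = 10^(-pH) = 10^(-8.7)
= 2.0×10^-9 M

2.0×10^-9 M


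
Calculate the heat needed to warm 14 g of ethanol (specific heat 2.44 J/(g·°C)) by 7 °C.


q = mcΔT = 14 × 2.44 × 7
= 239.12 J

239.12 J


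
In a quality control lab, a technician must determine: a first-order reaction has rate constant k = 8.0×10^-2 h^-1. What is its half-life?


t½ = ln2/k = 0.693147/(8.0×10^-2 h^-1)
= 8.664 h

8.664 h


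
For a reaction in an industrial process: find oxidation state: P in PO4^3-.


x + 4(-2) = -3, so x = +5
Oxidation number: +5

+5


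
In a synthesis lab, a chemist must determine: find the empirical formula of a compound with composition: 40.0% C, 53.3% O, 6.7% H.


Assume 100 g sample. Moles of each element:
  C: 40.0/12.01 = 3.331 mol
  O: 53.3/16.0 = 3.331 mol
  H: 6.7/1.008 = 6.647 mol
Divide by smallest (3.331):
  C: 3.331/3.331 = 1.0
  O: 3.331/3.331 = 1.0
  H: 6.647/3.331 = 2.0
Empirical formula: CH2O

CH2O


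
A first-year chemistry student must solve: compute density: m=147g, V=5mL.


ρ = mass/volume
= 147/5
= 29.4 g/mL

29.4 g/mL


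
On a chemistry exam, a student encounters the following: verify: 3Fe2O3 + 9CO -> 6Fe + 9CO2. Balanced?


Equation: 3Fe2O3 + 9CO -> 6Fe + 9CO2
Check atoms: C: 9=9, Fe: 6=6, O: 18=18
Balanced

Yes, balanced


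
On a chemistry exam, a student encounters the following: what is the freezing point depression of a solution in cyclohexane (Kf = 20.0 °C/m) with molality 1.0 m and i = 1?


ΔTf = Kf × m × i
= 20.0 × 1.0 × 1
= 20.0 °C

20.0 °C


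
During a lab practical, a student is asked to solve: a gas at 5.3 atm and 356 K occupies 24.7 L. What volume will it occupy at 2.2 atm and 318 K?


P1V1/T1 = P2V2/T2
V2 = P1V1T2/(T1P2)
= 5.3×24.7×318/(356×2.2)
= 53.153 L

53.153 L


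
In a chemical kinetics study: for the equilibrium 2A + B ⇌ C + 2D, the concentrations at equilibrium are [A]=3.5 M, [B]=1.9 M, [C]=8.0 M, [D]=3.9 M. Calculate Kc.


Kc = [C][D]^2/([A]^2[B])
= (8.0^1 × 3.9^2)/(3.5^2 × 1.9^1)
= 121.68/23.275
= 5.228

5.228


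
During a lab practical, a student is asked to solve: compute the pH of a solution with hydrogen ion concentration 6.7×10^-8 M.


pH = -log10([H+]) = -log10(6.7×10^-8)
= 8 - log10(6.7)
= 8 - 0.83
= 7.17

7.17


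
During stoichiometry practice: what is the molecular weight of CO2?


M(CO2) = 1×12.01 + 2×16.0
= 12.01 + 32.0
= 44.01 g/mol

44.01 g/mol


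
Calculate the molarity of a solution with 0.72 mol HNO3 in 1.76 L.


M = n/V = 0.72/1.76 = 0.409 mol/L

0.409 M


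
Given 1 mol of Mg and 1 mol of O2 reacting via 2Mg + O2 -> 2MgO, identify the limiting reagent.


Mole ratio available / coefficient:
  Mg: 1/2 = 0.500
  O2: 1/1 = 1.000
Smaller ratio is limiting.

Mg


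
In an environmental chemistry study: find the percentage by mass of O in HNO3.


M(HNO3) = 1×1.008 + 1×14.01 + 3×16.0 = 63.018 g/mol
Mass of O = 3 × 16.0 = 48.00 g/mol
% O = 48.00/63.018 × 100 = 76.17%

76.17%


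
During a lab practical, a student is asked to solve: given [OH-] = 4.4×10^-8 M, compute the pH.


pOH = -log10([OH-]) = -log10(4.4×10^-8)
= 8 - log10(4.4) = 7.36
pH = 14 - pOH = 14 - 7.36 = 6.64

6.64


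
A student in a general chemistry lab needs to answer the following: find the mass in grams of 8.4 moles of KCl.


M(KCl) = 74.55 g/mol
mass = n × M = 8.4 × 74.55 = 626.22 g

626.22 g


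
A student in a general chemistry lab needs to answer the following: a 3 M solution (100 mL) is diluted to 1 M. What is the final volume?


C1V1 = C2V2
3 × 100 = 1 × V2
V2 = 300/1 = 300.0 mL

300.0 mL


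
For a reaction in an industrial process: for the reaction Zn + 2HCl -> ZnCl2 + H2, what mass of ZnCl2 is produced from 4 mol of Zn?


Mole ratio ZnCl2:Zn = 1:1
n(ZnCl2) = 4 × 1/1 = 4.000 mol
mass = 4.000 × 136.28 = 545.12 g

545.12 g


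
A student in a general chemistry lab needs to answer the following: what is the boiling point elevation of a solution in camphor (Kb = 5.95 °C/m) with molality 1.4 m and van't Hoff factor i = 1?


ΔTb = Kb × m × i
= 5.95 × 1.4 × 1
= 8.33 °C

8.33 °C


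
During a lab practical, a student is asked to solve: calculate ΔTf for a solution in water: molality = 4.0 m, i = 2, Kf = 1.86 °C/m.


ΔTf = Kf × m × i
= 1.86 × 4.0 × 2
= 14.88 °C

14.88 °C


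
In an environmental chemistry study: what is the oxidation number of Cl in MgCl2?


halide: -1
Oxidation number: -1

-1


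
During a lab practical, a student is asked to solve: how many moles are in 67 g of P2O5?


M(P2O5) = 141.94 g/mol
n = mass/M = 67/141.94 = 0.472 mol

0.472 mol


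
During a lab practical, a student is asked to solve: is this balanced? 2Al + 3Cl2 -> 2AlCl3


Equation: 2Al + 3Cl2 -> 2AlCl3
Check atoms: Al: 2=2, Cl: 6=6
Balanced

Yes, balanced


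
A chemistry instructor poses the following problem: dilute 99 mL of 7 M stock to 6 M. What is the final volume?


C1V1 = C2V2
7 × 99 = 6 × V2
V2 = 693/6 = 115.5 mL

115.5 mL


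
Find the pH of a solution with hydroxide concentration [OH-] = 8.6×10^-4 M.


pOH = -log10([OH-]) = -log10(8.6×10^-4)
= 4 - log10(8.6) = 3.07
pH = 14 - pOH = 14 - 3.07 = 10.93

10.93


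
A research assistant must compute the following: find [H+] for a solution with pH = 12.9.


[H+] = 10^(-pH) = 10^(-12.9)
= 1.26×10^-13 M

1.26×10^-13 M


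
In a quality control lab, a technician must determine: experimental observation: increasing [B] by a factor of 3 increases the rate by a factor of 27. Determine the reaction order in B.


rate ∝ [B]^n
3^n = 27 → n = 3
Order in B: 3

3


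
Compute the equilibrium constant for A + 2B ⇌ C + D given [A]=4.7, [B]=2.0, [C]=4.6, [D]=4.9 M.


Kc = [C][D]/([A][B]^2)
= (4.6^1 × 4.9^1)/(4.7^1 × 2.0^2)
= 22.54/18.8
= 1.199

1.199


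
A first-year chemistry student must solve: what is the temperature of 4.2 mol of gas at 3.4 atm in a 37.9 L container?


PV = nRT  (R = 0.08206 L·atm/(mol·K))
T = PV/(nR) = 3.4×37.9/(4.2×0.08206)
= 128.86/0.344652
= 373.88 K

373.88 K


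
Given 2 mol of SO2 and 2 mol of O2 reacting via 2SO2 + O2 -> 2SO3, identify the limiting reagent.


Mole ratio available / coefficient:
  SO2: 2/2 = 1.000
  O2: 2/1 = 2.000
Smaller ratio is limiting.

SO2


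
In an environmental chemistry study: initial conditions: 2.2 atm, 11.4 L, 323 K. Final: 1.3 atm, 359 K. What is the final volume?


P1V1/T1 = P2V2/T2
V2 = P1V1T2/(T1P2)
= 2.2×11.4×359/(323×1.3)
= 21.443 L

21.443 L


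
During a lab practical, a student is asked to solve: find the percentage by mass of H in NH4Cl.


M(NH4Cl) = 1×14.01 + 4×1.008 + 1×35.45 = 53.492 g/mol
Mass of H = 4 × 1.008 = 4.032 g/mol
% H = 4.032/53.492 × 100 = 7.54%

7.54%


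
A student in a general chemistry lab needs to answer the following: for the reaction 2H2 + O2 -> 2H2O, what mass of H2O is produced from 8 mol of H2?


Mole ratio H2O:H2 = 2:2
n(H2O) = 8 × 2/2 = 8.000 mol
mass = 8.000 × 18.02 = 144.16 g

144.16 g


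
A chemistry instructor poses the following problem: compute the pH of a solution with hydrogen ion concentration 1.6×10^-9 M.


pH = -log10([H+]) = -log10(1.6×10^-9)
= 9 - log10(1.6)
= 9 - 0.2
= 8.8

8.8


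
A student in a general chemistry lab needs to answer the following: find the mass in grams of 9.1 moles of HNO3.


M(HNO3) = 63.02 g/mol
mass = n × M = 9.1 × 63.02 = 573.48 g

573.48 g


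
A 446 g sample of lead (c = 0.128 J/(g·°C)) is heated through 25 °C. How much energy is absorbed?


q = mcΔT = 446 × 0.128 × 25
= 1427.20 J

1427.20 J


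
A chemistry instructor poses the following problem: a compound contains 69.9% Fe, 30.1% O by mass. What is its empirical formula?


Assume 100 g sample. Moles of each element:
  Fe: 69.9/55.85 = 1.252 mol
  O: 30.1/16.0 = 1.881 mol
Divide by smallest (1.252):
  Fe: 1.252/1.252 = 1.0
  O: 1.881/1.252 = 1.5
Multiply all ratios by 2 to obtain whole numbers.
Empirical formula: Fe2O3

Fe2O3


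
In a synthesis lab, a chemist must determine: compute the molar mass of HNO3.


M(HNO3) = 1×1.008 + 1×14.01 + 3×16.0
= 1.01 + 14.01 + 48.0
= 63.02 g/mol

63.02 g/mol


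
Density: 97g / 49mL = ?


ρ = mass/volume
= 97/49
= 1.98 g/mL

1.98 g/mL


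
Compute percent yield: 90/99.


% yield = actual/theoretical × 100
= 90/99 × 100
= 90.91%

90.91%


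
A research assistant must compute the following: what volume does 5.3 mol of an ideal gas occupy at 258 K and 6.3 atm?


PV = nRT  (R = 0.08206 L·atm/(mol·K))
V = nRT/P = 5.3×0.08206×258/6.3
= 17.811 L

17.811 L


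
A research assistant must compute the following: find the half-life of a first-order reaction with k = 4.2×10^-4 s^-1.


t½ = ln2/k = 0.693147/(4.2×10^-4 s^-1)
= 1650 s

1650 s


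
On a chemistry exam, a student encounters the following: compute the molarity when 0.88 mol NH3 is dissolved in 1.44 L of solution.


M = n/V = 0.88/1.44 = 0.611 mol/L

0.611 M


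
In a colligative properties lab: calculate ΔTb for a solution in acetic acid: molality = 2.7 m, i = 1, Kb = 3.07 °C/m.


ΔTb = Kb × m × i
= 3.07 × 2.7 × 1
= 8.289 °C

8.289 °C


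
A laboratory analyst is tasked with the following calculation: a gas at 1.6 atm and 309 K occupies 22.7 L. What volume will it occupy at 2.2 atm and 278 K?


P1V1/T1 = P2V2/T2
V2 = P1V1T2/(T1P2)
= 1.6×22.7×278/(309×2.2)
= 14.853 L

14.853 L


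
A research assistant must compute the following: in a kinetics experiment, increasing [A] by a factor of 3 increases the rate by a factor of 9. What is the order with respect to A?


rate ∝ [A]^n
3^n = 9 → n = 2
Order in A: 2

2


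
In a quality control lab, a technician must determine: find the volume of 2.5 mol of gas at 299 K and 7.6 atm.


PV = nRT  (R = 0.08206 L·atm/(mol·K))
V = nRT/P = 2.5×0.08206×299/7.6
= 8.071 L

8.071 L


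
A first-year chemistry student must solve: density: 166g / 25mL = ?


ρ = mass/volume
= 166/25
= 6.64 g/mL

6.64 g/mL


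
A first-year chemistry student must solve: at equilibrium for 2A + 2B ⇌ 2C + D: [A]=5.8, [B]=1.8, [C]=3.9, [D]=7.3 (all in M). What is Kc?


Kc = [C]^2[D]/([A]^2[B]^2)
= (3.9^2 × 7.3^1)/(5.8^2 × 1.8^2)
= 111.033/108.9936
= 1.019

1.019


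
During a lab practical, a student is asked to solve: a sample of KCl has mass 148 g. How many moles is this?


M(KCl) = 74.55 g/mol
n = mass/M = 148/74.55 = 1.9852 mol

1.9852 mol


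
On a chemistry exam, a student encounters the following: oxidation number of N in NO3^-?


x + 3(-2) = -1, so x = +5
Oxidation number: +5

+5


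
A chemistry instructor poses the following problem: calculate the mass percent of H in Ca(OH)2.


M(Ca(OH)2) = 1×40.08 + 2×16.0 + 2×1.008 = 74.096 g/mol
Mass of H = 2 × 1.008 = 2.016 g/mol
% H = 2.016/74.096 × 100 = 2.72%

2.72%


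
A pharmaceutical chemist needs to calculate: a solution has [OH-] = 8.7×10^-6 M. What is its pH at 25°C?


pOH = -log10([OH-]) = -log10(8.7×10^-6)
= 6 - log10(8.7) = 5.06
pH = 14 - pOH = 14 - 5.06 = 8.94

8.94


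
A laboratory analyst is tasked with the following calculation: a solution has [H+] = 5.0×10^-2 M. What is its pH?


pH = -log10([H+]) = -log10(5.0×10^-2)
= 2 - log10(5.0)
= 2 - 0.7
= 1.3

1.3


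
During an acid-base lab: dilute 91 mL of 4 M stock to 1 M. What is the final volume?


C1V1 = C2V2
4 × 91 = 1 × V2
V2 = 364/1 = 364.0 mL

364.0 mL


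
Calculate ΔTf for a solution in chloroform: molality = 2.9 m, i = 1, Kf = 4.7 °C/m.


ΔTf = Kf × m × i
= 4.7 × 2.9 × 1
= 13.63 °C

13.63 °C


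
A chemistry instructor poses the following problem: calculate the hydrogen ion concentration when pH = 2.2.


[H+] = 10^(-pH) = 10^(-2.2)
= 6.31×10^-3 M

6.31×10^-3 M


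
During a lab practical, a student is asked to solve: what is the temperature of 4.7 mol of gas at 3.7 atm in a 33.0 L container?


PV = nRT  (R = 0.08206 L·atm/(mol·K))
T = PV/(nR) = 3.7×33.0/(4.7×0.08206)
= 122.10/0.385682
= 316.58 K

316.58 K


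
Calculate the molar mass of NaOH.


M(NaOH) = 1×22.99 + 1×16.0 + 1×1.008
= 22.99 + 16.0 + 1.01
= 40.0 g/mol

40.0 g/mol


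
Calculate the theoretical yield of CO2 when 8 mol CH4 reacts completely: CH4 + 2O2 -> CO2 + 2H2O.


Mole ratio CO2:CH4 = 1:1
n(CO2) = 8 × 1/1 = 8.000 mol
mass = 8.000 × 44.01 = 352.08 g

352.08 g


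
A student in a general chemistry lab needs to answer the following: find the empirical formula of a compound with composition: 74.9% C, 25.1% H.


Assume 100 g sample. Moles of each element:
  C: 74.9/12.01 = 6.236 mol
  H: 25.1/1.008 = 24.901 mol
Divide by smallest (6.236):
  C: 6.236/6.236 = 1.0
  H: 24.901/6.236 = 3.99
Empirical formula: CH4

CH4


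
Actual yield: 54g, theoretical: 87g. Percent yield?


% yield = actual/theoretical × 100
= 54/87 × 100
= 62.07%

62.07%


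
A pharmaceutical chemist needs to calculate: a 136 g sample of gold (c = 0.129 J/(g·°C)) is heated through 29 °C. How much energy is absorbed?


q = mcΔT = 136 × 0.129 × 29
= 508.78 J

508.78 J


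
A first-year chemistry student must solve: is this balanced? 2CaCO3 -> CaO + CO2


Equation: 2CaCO3 -> CaO + CO2
Check atoms: C: 2≠1, Ca: 2≠1, O: 6≠3
Not balanced

No, not balanced


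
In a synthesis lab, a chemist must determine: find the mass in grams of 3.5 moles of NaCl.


M(NaCl) = 58.44 g/mol
mass = n × M = 3.5 × 58.44 = 204.54 g

204.54 g


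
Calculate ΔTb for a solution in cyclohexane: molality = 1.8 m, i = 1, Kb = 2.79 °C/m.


ΔTb = Kb × m × i
= 2.79 × 1.8 × 1
= 5.022 °C

5.022 °C


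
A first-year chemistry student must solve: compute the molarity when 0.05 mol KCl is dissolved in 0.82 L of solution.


M = n/V = 0.05/0.82 = 0.061 mol/L

0.061 M


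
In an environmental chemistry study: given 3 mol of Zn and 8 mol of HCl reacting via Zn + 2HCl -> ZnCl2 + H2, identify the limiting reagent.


Mole ratio available / coefficient:
  Zn: 3/1 = 3.000
  HCl: 8/2 = 4.000
Smaller ratio is limiting.

Zn


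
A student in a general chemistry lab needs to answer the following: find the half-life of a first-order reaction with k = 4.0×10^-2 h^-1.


t½ = ln2/k = 0.693147/(4.0×10^-2 h^-1)
= 17.33 h

17.33 h


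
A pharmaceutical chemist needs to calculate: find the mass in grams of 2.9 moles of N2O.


M(N2O) = 44.02 g/mol
mass = n × M = 2.9 × 44.02 = 127.66 g

127.66 g


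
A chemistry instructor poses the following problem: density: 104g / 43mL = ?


ρ = mass/volume
= 104/43
= 2.419 g/mL

2.419 g/mL


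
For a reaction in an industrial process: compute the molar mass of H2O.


M(H2O) = 2×1.008 + 1×16.0
= 2.02 + 16.0
= 18.02 g/mol

18.02 g/mol


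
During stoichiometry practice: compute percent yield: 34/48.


% yield = actual/theoretical × 100
= 34/48 × 100
= 70.83%

70.83%


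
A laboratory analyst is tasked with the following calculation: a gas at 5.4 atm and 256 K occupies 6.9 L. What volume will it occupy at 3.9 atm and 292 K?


P1V1/T1 = P2V2/T2
V2 = P1V1T2/(T1P2)
= 5.4×6.9×292/(256×3.9)
= 10.897 L

10.897 L


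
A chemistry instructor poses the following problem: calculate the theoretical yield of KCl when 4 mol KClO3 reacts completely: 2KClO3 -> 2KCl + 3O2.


Mole ratio KCl:KClO3 = 2:2
n(KCl) = 4 × 2/2 = 4.000 mol
mass = 4.000 × 74.55 = 298.2 g

298.2 g


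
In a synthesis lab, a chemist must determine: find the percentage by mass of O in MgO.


M(MgO) = 1×24.31 + 1×16.0 = 40.31 g/mol
Mass of O = 1 × 16.0 = 16.00 g/mol
% O = 16.00/40.31 × 100 = 39.69%

39.69%


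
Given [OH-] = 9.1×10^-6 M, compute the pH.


pOH = -log10([OH-]) = -log10(9.1×10^-6)
= 6 - log10(9.1) = 5.04
pH = 14 - pOH = 14 - 5.04 = 8.96

8.96


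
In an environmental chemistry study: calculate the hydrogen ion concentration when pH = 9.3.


[H+] = 10^(-pH) = 10^(-9.3)
= 5.01×10^-10 M

5.01×10^-10 M


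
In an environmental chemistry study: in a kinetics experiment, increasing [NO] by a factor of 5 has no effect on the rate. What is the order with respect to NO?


rate ∝ [NO]^n
rate ∝ [NO]^0
Order in NO: 0

0


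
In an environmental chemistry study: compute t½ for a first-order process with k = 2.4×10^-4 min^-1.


t½ = ln2/k = 0.693147/(2.4×10^-4 min^-1)
= 2888 min

2888 min


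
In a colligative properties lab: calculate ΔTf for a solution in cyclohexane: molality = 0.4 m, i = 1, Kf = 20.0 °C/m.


ΔTf = Kf × m × i
= 20.0 × 0.4 × 1
= 8.0 °C

8.0 °C


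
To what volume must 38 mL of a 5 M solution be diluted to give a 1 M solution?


C1V1 = C2V2
5 × 38 = 1 × V2
V2 = 190/1 = 190.0 mL

190.0 mL


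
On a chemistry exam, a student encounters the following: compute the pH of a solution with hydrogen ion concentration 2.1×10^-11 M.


pH = -log10([H+]) = -log10(2.1×10^-11)
= 11 - log10(2.1)
= 11 - 0.32
= 10.68

10.68


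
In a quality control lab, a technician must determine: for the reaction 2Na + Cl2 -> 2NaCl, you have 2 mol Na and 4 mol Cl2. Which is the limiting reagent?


Mole ratio available / coefficient:
  Na: 2/2 = 1.000
  Cl2: 4/1 = 4.000
Smaller ratio is limiting.

Na


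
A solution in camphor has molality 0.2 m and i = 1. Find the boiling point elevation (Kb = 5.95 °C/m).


ΔTb = Kb × m × i
= 5.95 × 0.2 × 1
= 1.19 °C

1.19 °C


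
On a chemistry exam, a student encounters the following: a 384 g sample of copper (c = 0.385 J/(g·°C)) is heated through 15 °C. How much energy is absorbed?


q = mcΔT = 384 × 0.385 × 15
= 2217.60 J

2217.60 J


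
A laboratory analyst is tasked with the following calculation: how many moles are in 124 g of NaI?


M(NaI) = 149.89 g/mol
n = mass/M = 124/149.89 = 0.8273 mol

0.8273 mol


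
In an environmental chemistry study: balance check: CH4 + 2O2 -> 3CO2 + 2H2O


Equation: CH4 + 2O2 -> 3CO2 + 2H2O
Check atoms: C: 1≠3, H: 4=4, O: 4≠8
Not balanced

No, not balanced


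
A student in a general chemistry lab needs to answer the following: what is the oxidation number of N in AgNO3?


(+1) + x + 3(-2) = 0, so x = +5
Oxidation number: +5

+5


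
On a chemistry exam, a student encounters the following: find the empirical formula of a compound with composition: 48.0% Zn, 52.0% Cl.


Assume 100 g sample. Moles of each element:
  Zn: 48.0/65.38 = 0.734 mol
  Cl: 52.0/35.45 = 1.467 mol
Divide by smallest (0.734):
  Zn: 0.734/0.734 = 1.0
  Cl: 1.467/0.734 = 2.0
Empirical formula: ZnCl2

ZnCl2


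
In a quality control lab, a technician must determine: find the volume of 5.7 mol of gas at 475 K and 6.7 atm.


PV = nRT  (R = 0.08206 L·atm/(mol·K))
V = nRT/P = 5.7×0.08206×475/6.7
= 33.161 L

33.161 L


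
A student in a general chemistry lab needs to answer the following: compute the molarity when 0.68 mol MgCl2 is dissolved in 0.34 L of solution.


M = n/V = 0.68/0.34 = 2.000 mol/L

2.000 M


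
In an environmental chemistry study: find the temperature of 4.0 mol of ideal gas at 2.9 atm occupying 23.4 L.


PV = nRT  (R = 0.08206 L·atm/(mol·K))
T = PV/(nR) = 2.9×23.4/(4.0×0.08206)
= 67.86/0.328240
= 206.74 K

206.74 K


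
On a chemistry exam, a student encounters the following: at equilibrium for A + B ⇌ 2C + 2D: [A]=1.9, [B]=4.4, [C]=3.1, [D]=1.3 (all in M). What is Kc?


Kc = [C]^2[D]^2/([A][B])
= (3.1^2 × 1.3^2)/(1.9^1 × 4.4^1)
= 16.2409/8.36
= 1.943

1.943


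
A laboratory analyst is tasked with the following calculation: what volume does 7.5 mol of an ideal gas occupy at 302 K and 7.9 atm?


PV = nRT  (R = 0.08206 L·atm/(mol·K))
V = nRT/P = 7.5×0.08206×302/7.9
= 23.527 L

23.527 L


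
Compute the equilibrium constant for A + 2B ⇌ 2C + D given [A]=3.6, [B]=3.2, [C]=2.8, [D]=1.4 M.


Kc = [C]^2[D]/([A][B]^2)
= (2.8^2 × 1.4^1)/(3.6^1 × 3.2^2)
= 10.976/36.864
= 0.2977

0.2977


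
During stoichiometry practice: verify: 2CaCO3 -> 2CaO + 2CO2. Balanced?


Equation: 2CaCO3 -> 2CaO + 2CO2
Check atoms: C: 2=2, Ca: 2=2, O: 6=6
Balanced

Yes, balanced


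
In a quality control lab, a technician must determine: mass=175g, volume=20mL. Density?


ρ = mass/volume
= 175/20
= 8.75 g/mL

8.75 g/mL


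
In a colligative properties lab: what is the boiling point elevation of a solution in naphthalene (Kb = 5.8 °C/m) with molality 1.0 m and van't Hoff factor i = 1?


ΔTb = Kb × m × i
= 5.8 × 1.0 × 1
= 5.8 °C

5.8 °C


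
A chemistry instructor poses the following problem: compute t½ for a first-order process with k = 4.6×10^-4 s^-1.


t½ = ln2/k = 0.693147/(4.6×10^-4 s^-1)
= 1507 s

1507 s


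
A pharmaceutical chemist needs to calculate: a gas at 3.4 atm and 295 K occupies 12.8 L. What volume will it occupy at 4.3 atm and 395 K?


P1V1/T1 = P2V2/T2
V2 = P1V1T2/(T1P2)
= 3.4×12.8×395/(295×4.3)
= 13.552 L

13.552 L


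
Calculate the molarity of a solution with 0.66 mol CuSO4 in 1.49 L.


M = n/V = 0.66/1.49 = 0.443 mol/L

0.443 M


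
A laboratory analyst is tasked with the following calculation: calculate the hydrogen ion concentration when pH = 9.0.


[H+] = 10^(-pH) = 10^(-9.0)
= 1.0×10^-9 M

1.0×10^-9 M


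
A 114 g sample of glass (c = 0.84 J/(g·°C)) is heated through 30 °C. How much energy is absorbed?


q = mcΔT = 114 × 0.84 × 30
= 2872.80 J

2872.80 J
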